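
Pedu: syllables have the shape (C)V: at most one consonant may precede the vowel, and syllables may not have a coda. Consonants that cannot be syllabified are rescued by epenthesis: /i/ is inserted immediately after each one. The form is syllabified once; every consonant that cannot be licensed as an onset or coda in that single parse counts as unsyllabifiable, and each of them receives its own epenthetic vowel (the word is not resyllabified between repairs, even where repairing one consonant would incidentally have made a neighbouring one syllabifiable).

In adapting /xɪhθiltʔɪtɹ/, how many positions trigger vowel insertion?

5

The unsyllabifiable consonants are /h/, /l/, /t/, /t/, /ɹ/; each receives one epenthetic vowel.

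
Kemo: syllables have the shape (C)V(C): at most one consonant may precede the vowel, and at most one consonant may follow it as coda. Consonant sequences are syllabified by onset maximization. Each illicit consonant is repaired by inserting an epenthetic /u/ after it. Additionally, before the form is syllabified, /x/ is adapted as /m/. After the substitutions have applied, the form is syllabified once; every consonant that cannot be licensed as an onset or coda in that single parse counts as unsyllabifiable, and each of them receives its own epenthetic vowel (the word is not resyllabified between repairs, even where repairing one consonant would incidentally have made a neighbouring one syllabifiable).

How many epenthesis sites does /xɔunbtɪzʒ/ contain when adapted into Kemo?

After substitution the input is /mɔunbtɪzʒ/.
The unsyllabifiable consonants are /b/, /ʒ/; each receives one epenthetic vowel.

2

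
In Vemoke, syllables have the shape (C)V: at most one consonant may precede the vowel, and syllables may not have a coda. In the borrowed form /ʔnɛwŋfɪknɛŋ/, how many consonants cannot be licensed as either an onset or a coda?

5

Syllabifying with onset maximization leaves /ʔ/, /w/, /ŋ/, /k/, /ŋ/ stranded (no codas are permitted; onsets are limited to one consonant).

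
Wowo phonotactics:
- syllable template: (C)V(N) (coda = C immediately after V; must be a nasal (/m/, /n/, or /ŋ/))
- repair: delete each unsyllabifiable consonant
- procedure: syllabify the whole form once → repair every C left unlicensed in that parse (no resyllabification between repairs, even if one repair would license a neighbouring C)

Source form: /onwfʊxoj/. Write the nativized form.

The consonants /w/, /j/ cannot be parsed into a legal (C)V(N) syllable (only a nasal (/m/, /n/, or /ŋ/) is licensed in coda position; onsets are limited to one consonant).
Deleting the stranded consonants removes /w/, /j/.

onfʊxo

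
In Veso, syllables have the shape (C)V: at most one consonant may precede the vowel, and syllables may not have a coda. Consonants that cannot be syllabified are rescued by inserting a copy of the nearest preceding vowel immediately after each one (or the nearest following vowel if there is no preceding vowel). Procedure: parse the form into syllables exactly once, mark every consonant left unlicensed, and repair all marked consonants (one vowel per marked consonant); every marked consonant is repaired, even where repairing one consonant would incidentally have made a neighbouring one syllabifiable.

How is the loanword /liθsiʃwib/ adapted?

Under (C)V, the unsyllabifiable consonants are /θ/, /ʃ/, /b/ (no codas are permitted; onsets are limited to one consonant).
Epenthesis after each stranded consonant: /θ/ → /θi/, /ʃ/ → /ʃi/, /b/ → /bi/.

liθisiʃiwibi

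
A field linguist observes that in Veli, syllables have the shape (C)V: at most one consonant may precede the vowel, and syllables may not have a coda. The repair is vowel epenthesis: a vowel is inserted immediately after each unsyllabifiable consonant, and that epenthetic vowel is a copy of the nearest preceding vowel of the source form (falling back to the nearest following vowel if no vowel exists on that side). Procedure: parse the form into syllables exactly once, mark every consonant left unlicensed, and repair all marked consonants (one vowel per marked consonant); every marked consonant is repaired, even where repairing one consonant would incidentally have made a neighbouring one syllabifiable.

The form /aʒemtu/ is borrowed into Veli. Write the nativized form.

The consonants /m/ cannot be parsed into a legal (C)V syllable (no codas are permitted; onsets are limited to one consonant).
Epenthesis after each stranded consonant: /m/ → /me/.

aʒemetu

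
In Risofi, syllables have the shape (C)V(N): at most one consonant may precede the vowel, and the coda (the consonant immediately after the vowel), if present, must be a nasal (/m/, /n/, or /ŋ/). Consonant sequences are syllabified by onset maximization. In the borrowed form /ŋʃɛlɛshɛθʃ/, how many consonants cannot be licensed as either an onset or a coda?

The consonants /ŋ/, /s/, /θ/, /ʃ/ cannot be parsed into a legal (C)V(N) syllable (only a nasal (/m/, /n/, or /ŋ/) is licensed in coda position; onsets are limited to one consonant).

4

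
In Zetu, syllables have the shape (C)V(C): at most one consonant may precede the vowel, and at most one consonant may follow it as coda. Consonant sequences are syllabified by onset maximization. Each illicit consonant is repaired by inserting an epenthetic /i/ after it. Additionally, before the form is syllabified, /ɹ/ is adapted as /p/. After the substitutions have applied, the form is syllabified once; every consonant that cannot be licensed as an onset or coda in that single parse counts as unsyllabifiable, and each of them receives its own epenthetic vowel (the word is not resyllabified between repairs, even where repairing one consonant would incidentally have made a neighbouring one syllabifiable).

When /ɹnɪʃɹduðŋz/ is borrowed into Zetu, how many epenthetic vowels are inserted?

4

After substitution the input is /pnɪʃpduðŋz/.
The unsyllabifiable consonants are /p/, /p/, /ŋ/, /z/; each receives one epenthetic vowel.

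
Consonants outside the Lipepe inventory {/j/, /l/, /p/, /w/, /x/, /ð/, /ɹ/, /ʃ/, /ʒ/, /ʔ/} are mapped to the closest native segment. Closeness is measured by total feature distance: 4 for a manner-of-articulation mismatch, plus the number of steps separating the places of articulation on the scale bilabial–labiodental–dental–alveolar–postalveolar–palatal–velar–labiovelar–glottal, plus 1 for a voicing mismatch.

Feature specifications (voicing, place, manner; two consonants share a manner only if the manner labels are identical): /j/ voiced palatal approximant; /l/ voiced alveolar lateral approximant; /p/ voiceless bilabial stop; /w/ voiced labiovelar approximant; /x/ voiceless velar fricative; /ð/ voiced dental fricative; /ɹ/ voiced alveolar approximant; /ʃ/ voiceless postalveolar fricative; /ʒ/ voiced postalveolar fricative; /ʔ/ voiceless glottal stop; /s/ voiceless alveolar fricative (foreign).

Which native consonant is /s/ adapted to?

/ʃ/ is closest: same manner (fricative), place distance 1 (alveolar→postalveolar), same voicing; total 1. Next closest is /ð/ at distance 2.

ʃ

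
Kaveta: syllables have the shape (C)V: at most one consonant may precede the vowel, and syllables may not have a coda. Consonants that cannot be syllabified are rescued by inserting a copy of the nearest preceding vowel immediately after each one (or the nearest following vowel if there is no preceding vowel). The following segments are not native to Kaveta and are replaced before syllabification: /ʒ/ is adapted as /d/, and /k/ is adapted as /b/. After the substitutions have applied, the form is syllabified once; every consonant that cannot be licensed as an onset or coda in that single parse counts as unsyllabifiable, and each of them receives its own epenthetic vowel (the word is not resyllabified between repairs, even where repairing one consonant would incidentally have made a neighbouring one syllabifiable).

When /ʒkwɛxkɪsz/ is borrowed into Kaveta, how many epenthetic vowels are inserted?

5

After substitution the input is /dbwɛxbɪsz/.
The unsyllabifiable consonants are /d/, /b/, /x/, /s/, /z/; each receives one epenthetic vowel.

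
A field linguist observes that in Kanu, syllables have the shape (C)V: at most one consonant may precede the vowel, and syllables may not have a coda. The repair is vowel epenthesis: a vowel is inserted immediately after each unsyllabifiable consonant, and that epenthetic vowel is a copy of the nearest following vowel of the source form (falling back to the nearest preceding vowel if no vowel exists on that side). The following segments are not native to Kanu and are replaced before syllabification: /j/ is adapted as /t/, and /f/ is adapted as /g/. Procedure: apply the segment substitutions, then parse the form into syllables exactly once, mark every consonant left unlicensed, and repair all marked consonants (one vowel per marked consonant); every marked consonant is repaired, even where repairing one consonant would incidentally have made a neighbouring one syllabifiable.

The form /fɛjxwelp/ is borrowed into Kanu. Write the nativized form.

Substitution: /f/ → /g/, /j/ → /t/, giving /gɛtxwelp/.
The consonants /t/, /x/, /l/, /p/ cannot be parsed into a legal (C)V syllable (no codas are permitted; onsets are limited to one consonant).
Each unlicensed consonant becomes the onset of a new syllable: /t/ → /te/, /x/ → /xe/, /l/ → /le/, /p/ → /pe/.

gɛtexewelepe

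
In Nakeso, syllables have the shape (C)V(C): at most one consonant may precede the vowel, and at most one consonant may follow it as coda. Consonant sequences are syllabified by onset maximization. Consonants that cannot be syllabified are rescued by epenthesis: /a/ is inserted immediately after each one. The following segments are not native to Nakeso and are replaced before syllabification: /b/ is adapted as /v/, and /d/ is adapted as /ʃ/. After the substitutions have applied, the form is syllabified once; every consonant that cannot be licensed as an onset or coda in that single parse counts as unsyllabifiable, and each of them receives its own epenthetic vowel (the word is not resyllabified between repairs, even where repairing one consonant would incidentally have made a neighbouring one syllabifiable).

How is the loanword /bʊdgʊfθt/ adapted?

Substitution: /b/ → /v/, /d/ → /ʃ/, giving /vʊʃgʊfθt/.
Syllabifying with onset maximization leaves /θ/, /t/ stranded (at most one coda consonant is licensed; onsets are limited to one consonant).
Inserting the epenthetic vowel yields /θ/ → /θa/, /t/ → /ta/.

vʊʃgʊfθata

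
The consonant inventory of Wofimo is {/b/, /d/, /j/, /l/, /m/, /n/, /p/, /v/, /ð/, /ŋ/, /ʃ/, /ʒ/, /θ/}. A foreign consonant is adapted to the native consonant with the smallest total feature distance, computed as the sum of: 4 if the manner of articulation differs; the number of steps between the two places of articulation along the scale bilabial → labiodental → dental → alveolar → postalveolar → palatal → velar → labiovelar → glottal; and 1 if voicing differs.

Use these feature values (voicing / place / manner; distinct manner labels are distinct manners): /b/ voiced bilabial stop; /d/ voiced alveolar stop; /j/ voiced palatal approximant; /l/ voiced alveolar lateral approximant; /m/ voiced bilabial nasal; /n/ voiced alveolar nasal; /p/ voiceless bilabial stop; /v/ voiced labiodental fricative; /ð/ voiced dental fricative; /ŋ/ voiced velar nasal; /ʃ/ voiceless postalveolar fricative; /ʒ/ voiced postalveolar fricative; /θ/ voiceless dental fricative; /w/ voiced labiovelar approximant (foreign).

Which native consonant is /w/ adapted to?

/j/ is closest: same manner (approximant), place distance 2 (labiovelar→palatal), same voicing; total 2. Next closest is /ŋ/ at distance 5.

j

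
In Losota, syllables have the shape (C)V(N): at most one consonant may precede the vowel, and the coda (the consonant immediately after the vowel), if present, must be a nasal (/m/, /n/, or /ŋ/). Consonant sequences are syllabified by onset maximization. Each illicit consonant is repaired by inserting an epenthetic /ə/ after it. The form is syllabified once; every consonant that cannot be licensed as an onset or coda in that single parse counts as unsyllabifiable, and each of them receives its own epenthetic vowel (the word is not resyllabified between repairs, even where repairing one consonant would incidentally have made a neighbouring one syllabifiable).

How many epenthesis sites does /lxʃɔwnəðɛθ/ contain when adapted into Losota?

4

The unsyllabifiable consonants are /l/, /x/, /w/, /θ/; each receives one epenthetic vowel.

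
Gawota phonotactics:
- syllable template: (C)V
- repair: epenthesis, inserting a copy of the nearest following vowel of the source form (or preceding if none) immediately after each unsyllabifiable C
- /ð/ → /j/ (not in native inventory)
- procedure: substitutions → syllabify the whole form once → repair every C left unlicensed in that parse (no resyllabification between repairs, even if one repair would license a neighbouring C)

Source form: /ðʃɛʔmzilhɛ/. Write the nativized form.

jɛʃɛʔimizilɛhɛ

Substitution: /ð/ → /j/, giving /jʃɛʔmzilhɛ/.
The consonants /j/, /ʔ/, /m/, /l/ cannot be parsed into a legal (C)V syllable (no codas are permitted; onsets are limited to one consonant).
Inserting the epenthetic vowel yields /j/ → /jɛ/, /ʔ/ → /ʔi/, /m/ → /mi/, /l/ → /lɛ/.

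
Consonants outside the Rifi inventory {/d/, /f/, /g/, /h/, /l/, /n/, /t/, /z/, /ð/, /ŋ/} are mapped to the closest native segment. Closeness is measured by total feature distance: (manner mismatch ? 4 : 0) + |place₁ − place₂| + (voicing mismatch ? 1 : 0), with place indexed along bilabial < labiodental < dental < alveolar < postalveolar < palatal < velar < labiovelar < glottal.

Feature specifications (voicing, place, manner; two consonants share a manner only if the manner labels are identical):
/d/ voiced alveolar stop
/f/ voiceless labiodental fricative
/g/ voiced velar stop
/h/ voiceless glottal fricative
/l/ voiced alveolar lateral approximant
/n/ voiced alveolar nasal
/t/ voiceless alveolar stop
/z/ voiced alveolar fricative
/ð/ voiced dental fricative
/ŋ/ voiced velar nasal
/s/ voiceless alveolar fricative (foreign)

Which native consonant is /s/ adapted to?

z

/z/ is closest: same manner (fricative), place distance 0 (alveolar→alveolar), voicing differs (+1); total 1. Next closest is /f/ at distance 2.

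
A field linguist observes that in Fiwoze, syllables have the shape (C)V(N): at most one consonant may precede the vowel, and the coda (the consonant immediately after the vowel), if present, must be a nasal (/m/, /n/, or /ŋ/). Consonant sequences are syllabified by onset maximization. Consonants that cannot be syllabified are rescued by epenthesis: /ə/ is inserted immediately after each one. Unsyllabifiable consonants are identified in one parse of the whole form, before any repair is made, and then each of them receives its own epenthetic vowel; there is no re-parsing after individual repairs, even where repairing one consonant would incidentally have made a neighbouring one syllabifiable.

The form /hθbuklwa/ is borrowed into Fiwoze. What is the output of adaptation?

Syllabifying with onset maximization leaves /h/, /θ/, /k/, /l/ stranded (only a nasal (/m/, /n/, or /ŋ/) is licensed in coda position; onsets are limited to one consonant).
Inserting the epenthetic vowel yields /h/ → /hə/, /θ/ → /θə/, /k/ → /kə/, /l/ → /lə/.

həθəbukələwa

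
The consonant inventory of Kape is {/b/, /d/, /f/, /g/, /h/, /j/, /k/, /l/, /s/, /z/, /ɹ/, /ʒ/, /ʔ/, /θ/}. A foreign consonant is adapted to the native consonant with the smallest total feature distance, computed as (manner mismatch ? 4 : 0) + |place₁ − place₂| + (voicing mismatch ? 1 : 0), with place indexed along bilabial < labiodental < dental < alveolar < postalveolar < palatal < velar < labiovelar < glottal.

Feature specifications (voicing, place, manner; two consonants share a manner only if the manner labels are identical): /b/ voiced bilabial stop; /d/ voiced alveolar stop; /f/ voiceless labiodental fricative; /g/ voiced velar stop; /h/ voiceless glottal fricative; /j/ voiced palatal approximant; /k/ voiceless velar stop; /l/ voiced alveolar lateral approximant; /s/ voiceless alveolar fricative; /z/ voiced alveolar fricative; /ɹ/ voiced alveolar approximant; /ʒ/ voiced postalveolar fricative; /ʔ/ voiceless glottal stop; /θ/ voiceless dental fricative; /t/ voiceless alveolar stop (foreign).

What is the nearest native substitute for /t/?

/d/ is closest: same manner (stop), place distance 0 (alveolar→alveolar), voicing differs (+1); total 1. Next closest is /k/ at distance 3.

d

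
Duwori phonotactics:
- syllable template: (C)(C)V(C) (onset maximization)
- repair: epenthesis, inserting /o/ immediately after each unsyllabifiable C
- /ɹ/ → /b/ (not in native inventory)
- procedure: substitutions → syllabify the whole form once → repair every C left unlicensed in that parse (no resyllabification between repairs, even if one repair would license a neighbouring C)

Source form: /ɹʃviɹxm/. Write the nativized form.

Substitution: /ɹ/ → /b/, giving /bʃvibxm/.
The consonants /b/, /x/, /m/ cannot be parsed into a legal (C)(C)V(C) syllable (at most one coda consonant is licensed; onsets may contain at most 2 consonants).
Each unlicensed consonant becomes the onset of a new syllable: /b/ → /bo/, /x/ → /xo/, /m/ → /mo/.

boʃvibxomo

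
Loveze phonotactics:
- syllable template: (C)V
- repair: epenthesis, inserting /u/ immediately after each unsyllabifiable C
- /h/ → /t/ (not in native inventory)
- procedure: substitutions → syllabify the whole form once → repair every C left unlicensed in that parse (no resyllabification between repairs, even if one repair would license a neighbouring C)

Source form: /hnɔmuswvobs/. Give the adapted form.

Substitution: /h/ → /t/, giving /tnɔmuswvobs/.
Syllabifying with onset maximization leaves /t/, /s/, /w/, /b/, /s/ stranded (no codas are permitted; onsets are limited to one consonant).
Each unlicensed consonant becomes the onset of a new syllable: /t/ → /tu/, /s/ → /su/, /w/ → /wu/, /b/ → /bu/, /s/ → /su/.

tunɔmusuwuvobusu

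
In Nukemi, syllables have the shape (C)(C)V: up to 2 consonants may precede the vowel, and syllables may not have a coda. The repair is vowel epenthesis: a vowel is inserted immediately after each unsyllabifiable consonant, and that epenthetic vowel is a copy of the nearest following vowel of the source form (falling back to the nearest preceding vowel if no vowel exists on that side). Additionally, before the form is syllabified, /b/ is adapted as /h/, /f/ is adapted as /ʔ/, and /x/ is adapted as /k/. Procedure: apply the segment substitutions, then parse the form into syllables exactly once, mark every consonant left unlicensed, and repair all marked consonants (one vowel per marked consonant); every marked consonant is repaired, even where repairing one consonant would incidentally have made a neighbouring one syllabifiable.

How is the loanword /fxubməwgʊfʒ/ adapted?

Substitution: /f/ → /ʔ/, /x/ → /k/, /b/ → /h/, giving /ʔkuhməwgʊʔʒ/.
Under (C)(C)V, the unsyllabifiable consonants are /ʔ/, /ʒ/ (no codas are permitted; onsets may contain at most 2 consonants).
Epenthesis after each stranded consonant: /ʔ/ → /ʔʊ/, /ʒ/ → /ʒʊ/.

ʔkuhməwgʊʔʊʒʊ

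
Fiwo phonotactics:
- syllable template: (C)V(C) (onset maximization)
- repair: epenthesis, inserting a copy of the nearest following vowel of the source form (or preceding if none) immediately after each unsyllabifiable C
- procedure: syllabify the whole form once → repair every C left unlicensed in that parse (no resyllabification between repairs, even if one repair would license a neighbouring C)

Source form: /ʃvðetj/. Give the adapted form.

ʃeveðetje

The consonants /ʃ/, /v/, /j/ cannot be parsed into a legal (C)V(C) syllable (at most one coda consonant is licensed; onsets are limited to one consonant).
Each unlicensed consonant becomes the onset of a new syllable: /ʃ/ → /ʃe/, /v/ → /ve/, /j/ → /je/.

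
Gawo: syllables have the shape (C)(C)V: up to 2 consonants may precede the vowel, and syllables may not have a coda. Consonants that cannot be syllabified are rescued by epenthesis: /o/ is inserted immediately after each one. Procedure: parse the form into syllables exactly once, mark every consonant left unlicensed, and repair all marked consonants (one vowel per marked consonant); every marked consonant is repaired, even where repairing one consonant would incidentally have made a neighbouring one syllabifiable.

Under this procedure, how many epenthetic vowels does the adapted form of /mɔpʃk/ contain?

The unsyllabifiable consonants are /p/, /ʃ/, /k/; each receives one epenthetic vowel.

3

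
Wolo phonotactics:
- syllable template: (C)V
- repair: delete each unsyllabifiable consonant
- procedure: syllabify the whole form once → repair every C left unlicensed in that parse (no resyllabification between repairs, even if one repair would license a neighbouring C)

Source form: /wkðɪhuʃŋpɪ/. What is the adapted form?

The consonants /w/, /k/, /ʃ/, /ŋ/ cannot be parsed into a legal (C)V syllable (no codas are permitted; onsets are limited to one consonant).
Deleting the stranded consonants removes /w/, /k/, /ʃ/, /ŋ/.

ðɪhupɪ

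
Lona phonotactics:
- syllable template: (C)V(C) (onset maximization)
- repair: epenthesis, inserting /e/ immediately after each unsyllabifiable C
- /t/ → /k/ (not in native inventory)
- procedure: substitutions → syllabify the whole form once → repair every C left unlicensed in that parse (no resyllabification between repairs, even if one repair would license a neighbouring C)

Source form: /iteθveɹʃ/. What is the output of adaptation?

ikeθveɹʃe

Substitution: /t/ → /k/, giving /ikeθveɹʃ/.
The consonants /ʃ/ cannot be parsed into a legal (C)V(C) syllable (at most one coda consonant is licensed; onsets are limited to one consonant).
Each unlicensed consonant becomes the onset of a new syllable: /ʃ/ → /ʃe/.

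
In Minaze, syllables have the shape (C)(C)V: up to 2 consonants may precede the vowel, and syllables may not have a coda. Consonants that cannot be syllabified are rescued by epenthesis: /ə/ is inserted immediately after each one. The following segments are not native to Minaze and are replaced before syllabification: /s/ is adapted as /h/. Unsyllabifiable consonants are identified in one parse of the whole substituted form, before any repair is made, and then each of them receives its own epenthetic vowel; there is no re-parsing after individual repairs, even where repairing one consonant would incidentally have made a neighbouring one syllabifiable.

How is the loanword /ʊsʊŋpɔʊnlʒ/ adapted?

ʊhʊŋpɔʊnələʒə

Substitution: /s/ → /h/, giving /ʊhʊŋpɔʊnlʒ/.
Syllabifying with onset maximization leaves /n/, /l/, /ʒ/ stranded (no codas are permitted; onsets may contain at most 2 consonants).
Epenthesis after each stranded consonant: /n/ → /nə/, /l/ → /lə/, /ʒ/ → /ʒə/.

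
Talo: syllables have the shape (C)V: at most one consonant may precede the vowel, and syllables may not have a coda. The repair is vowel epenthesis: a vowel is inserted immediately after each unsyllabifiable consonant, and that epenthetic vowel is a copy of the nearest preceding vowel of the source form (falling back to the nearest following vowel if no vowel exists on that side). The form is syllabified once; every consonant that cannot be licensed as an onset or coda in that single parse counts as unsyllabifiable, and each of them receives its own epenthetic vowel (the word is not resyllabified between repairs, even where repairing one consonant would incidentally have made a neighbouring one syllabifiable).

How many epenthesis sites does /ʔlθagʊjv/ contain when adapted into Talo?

The unsyllabifiable consonants are /ʔ/, /l/, /j/, /v/; each receives one epenthetic vowel.

4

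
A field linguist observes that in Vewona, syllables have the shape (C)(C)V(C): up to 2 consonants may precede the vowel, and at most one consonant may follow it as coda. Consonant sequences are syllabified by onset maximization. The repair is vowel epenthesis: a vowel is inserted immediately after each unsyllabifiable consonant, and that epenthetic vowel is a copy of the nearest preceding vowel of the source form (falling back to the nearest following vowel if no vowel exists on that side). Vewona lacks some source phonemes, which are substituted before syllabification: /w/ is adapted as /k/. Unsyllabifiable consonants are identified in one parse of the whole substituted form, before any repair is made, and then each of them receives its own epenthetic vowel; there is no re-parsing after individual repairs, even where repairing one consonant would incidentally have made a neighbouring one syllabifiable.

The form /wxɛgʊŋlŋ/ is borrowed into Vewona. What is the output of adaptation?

kxɛgʊŋlʊŋʊ

Substitution: /w/ → /k/, giving /kxɛgʊŋlŋ/.
Syllabifying with onset maximization leaves /l/, /ŋ/ stranded (at most one coda consonant is licensed; onsets may contain at most 2 consonants).
Each unlicensed consonant becomes the onset of a new syllable: /l/ → /lʊ/, /ŋ/ → /ŋʊ/.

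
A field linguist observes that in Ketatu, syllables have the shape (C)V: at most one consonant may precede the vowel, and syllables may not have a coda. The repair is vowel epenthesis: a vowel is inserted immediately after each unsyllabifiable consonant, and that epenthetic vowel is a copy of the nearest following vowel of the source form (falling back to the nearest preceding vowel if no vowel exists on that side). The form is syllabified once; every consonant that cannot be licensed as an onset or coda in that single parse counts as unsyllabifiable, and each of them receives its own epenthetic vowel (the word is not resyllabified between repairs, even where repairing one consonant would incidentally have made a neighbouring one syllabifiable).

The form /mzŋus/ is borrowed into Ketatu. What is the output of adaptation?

muzuŋusu

Under (C)V, the unsyllabifiable consonants are /m/, /z/, /s/ (no codas are permitted; onsets are limited to one consonant).
Each unlicensed consonant becomes the onset of a new syllable: /m/ → /mu/, /z/ → /zu/, /s/ → /su/.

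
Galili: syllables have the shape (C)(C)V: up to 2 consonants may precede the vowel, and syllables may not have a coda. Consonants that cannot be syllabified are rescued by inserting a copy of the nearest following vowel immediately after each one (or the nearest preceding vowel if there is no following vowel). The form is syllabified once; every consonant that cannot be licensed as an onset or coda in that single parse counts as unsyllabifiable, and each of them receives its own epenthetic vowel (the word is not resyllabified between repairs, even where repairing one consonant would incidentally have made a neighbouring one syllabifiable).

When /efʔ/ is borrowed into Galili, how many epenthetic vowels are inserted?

The unsyllabifiable consonants are /f/, /ʔ/; each receives one epenthetic vowel.

2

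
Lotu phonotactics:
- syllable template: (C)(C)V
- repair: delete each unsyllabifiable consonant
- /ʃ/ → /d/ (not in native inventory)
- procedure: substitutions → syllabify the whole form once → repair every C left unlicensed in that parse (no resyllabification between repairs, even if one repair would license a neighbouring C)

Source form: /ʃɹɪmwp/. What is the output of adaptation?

dɹɪ

Substitution: /ʃ/ → /d/, giving /dɹɪmwp/.
The consonants /m/, /w/, /p/ cannot be parsed into a legal (C)(C)V syllable (no codas are permitted; onsets may contain at most 2 consonants).
Deleting the stranded consonants removes /m/, /w/, /p/.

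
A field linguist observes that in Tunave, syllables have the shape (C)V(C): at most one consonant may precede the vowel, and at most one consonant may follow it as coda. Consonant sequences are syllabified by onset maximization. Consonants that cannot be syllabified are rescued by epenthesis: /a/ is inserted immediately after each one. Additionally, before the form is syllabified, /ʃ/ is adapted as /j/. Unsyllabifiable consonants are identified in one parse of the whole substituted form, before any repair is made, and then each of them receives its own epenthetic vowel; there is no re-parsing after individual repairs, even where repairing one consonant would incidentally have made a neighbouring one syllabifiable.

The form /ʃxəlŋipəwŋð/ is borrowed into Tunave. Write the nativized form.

Substitution: /ʃ/ → /j/, giving /jxəlŋipəwŋð/.
The consonants /j/, /ŋ/, /ð/ cannot be parsed into a legal (C)V(C) syllable (at most one coda consonant is licensed; onsets are limited to one consonant).
Epenthesis after each stranded consonant: /j/ → /ja/, /ŋ/ → /ŋa/, /ð/ → /ða/.

jaxəlŋipəwŋaða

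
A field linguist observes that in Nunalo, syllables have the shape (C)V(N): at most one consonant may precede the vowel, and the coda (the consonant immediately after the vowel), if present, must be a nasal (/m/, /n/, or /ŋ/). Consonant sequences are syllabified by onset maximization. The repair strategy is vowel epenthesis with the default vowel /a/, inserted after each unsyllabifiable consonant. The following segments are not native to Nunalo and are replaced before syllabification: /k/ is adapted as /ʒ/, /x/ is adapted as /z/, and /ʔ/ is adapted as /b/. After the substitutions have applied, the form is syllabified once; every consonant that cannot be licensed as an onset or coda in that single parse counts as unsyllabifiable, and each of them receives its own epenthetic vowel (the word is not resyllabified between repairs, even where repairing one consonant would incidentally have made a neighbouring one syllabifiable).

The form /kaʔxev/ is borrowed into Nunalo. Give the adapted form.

ʒabazeva

Substitution: /k/ → /ʒ/, /ʔ/ → /b/, /x/ → /z/, giving /ʒabzev/.
Syllabifying with onset maximization leaves /b/, /v/ stranded (only a nasal (/m/, /n/, or /ŋ/) is licensed in coda position; onsets are limited to one consonant).
Each unlicensed consonant becomes the onset of a new syllable: /b/ → /ba/, /v/ → /va/.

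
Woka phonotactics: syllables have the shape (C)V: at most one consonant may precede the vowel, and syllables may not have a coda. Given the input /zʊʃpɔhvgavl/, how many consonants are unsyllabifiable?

5

Syllabifying with onset maximization leaves /ʃ/, /h/, /v/, /v/, /l/ stranded (no codas are permitted; onsets are limited to one consonant).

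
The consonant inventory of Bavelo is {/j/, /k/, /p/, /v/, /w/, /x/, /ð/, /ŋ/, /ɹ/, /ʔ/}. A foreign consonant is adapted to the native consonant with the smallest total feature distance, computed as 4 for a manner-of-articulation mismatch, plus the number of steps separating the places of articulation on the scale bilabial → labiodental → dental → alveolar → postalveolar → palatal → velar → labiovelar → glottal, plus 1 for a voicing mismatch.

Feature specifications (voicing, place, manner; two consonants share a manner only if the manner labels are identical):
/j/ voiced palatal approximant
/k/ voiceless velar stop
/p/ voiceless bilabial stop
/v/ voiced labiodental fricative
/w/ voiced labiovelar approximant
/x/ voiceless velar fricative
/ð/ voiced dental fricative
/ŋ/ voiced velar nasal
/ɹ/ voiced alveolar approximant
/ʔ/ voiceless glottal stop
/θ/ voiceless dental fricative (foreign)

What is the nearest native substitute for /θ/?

/ð/ is closest: same manner (fricative), place distance 0 (dental→dental), voicing differs (+1); total 1. Next closest is /v/ at distance 2.

ð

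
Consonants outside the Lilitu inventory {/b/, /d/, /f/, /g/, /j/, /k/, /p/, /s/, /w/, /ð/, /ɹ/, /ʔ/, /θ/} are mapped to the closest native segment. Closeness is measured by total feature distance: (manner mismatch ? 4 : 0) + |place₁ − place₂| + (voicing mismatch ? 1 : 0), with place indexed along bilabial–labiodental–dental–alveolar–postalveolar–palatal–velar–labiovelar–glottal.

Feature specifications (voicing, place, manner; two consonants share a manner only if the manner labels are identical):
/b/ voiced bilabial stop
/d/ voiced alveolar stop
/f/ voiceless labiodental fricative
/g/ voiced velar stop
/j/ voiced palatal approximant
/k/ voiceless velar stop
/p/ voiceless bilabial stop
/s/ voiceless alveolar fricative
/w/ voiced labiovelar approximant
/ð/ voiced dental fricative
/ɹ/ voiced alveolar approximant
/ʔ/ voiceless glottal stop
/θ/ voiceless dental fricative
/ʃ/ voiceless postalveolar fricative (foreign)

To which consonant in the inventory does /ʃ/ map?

/s/ is closest: same manner (fricative), place distance 1 (postalveolar→alveolar), same voicing; total 1. Next closest is /θ/ at distance 2.

s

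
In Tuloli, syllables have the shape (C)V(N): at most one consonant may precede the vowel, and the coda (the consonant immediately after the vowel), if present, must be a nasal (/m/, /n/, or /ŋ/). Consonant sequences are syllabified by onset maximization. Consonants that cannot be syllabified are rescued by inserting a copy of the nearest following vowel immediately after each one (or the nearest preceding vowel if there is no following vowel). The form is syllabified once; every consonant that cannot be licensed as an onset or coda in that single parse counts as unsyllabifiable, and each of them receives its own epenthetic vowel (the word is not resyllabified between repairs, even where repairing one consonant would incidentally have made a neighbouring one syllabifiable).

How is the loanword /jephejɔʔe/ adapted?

jepehejɔʔe

The consonants /p/ cannot be parsed into a legal (C)V(N) syllable (only a nasal (/m/, /n/, or /ŋ/) is licensed in coda position; onsets are limited to one consonant).
Each unlicensed consonant becomes the onset of a new syllable: /p/ → /pe/.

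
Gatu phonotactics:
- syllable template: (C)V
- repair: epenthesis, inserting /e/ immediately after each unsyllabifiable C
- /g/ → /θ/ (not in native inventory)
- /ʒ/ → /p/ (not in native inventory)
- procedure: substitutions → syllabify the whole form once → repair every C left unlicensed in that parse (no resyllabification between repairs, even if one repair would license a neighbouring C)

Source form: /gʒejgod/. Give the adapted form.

Substitution: /g/ → /θ/, /ʒ/ → /p/, giving /θpejθod/.
Under (C)V, the unsyllabifiable consonants are /θ/, /j/, /d/ (no codas are permitted; onsets are limited to one consonant).
Epenthesis after each stranded consonant: /θ/ → /θe/, /j/ → /je/, /d/ → /de/.

θepejeθode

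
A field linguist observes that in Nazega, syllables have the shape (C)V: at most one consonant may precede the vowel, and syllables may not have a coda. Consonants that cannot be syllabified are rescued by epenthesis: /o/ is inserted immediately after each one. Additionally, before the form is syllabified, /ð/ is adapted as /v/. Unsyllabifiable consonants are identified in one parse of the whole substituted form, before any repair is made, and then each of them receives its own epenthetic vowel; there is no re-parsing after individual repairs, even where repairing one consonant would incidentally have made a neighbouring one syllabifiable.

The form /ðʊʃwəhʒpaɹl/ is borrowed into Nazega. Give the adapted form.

Substitution: /ð/ → /v/, giving /vʊʃwəhʒpaɹl/.
Syllabifying with onset maximization leaves /ʃ/, /h/, /ʒ/, /ɹ/, /l/ stranded (no codas are permitted; onsets are limited to one consonant).
Epenthesis after each stranded consonant: /ʃ/ → /ʃo/, /h/ → /ho/, /ʒ/ → /ʒo/, /ɹ/ → /ɹo/, /l/ → /lo/.

vʊʃowəhoʒopaɹolo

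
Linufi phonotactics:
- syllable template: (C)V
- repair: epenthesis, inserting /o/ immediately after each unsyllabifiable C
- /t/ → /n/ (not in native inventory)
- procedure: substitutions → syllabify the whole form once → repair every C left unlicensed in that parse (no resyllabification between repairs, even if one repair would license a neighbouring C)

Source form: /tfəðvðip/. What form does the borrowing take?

nofəðovoðipo

Substitution: /t/ → /n/, giving /nfəðvðip/.
The consonants /n/, /ð/, /v/, /p/ cannot be parsed into a legal (C)V syllable (no codas are permitted; onsets are limited to one consonant).
Inserting the epenthetic vowel yields /n/ → /no/, /ð/ → /ðo/, /v/ → /vo/, /p/ → /po/.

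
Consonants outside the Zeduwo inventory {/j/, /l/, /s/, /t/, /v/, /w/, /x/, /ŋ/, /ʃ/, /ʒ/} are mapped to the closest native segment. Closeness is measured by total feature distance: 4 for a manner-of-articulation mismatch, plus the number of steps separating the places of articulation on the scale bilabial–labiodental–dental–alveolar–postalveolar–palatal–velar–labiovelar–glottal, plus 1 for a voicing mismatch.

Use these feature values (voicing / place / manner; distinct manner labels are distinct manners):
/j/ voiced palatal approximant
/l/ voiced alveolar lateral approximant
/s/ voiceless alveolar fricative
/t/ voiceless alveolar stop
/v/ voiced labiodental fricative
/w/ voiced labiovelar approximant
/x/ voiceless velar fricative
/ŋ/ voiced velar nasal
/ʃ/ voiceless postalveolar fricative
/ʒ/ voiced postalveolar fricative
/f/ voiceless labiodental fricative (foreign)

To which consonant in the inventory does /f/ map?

v

/v/ is closest: same manner (fricative), place distance 0 (labiodental→labiodental), voicing differs (+1); total 1. Next closest is /s/ at distance 2.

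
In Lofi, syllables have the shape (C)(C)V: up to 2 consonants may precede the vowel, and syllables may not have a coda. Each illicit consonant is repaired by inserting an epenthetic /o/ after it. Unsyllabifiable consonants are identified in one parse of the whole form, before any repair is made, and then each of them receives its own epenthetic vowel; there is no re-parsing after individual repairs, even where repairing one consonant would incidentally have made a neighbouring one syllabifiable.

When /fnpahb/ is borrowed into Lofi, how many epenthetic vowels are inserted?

3

The unsyllabifiable consonants are /f/, /h/, /b/; each receives one epenthetic vowel.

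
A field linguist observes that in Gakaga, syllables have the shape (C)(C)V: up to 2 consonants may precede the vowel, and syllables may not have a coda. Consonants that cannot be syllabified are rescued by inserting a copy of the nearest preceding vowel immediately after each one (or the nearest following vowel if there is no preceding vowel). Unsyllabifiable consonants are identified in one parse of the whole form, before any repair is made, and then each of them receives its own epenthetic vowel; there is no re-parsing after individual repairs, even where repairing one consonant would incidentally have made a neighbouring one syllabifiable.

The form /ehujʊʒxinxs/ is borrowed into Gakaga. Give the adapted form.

ehujʊʒxinixisi

The consonants /n/, /x/, /s/ cannot be parsed into a legal (C)(C)V syllable (no codas are permitted; onsets may contain at most 2 consonants).
Inserting the epenthetic vowel yields /n/ → /ni/, /x/ → /xi/, /s/ → /si/.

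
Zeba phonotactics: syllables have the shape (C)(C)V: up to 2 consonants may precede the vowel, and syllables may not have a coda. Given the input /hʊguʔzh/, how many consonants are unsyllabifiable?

Syllabifying with onset maximization leaves /ʔ/, /z/, /h/ stranded (no codas are permitted; onsets may contain at most 2 consonants).

3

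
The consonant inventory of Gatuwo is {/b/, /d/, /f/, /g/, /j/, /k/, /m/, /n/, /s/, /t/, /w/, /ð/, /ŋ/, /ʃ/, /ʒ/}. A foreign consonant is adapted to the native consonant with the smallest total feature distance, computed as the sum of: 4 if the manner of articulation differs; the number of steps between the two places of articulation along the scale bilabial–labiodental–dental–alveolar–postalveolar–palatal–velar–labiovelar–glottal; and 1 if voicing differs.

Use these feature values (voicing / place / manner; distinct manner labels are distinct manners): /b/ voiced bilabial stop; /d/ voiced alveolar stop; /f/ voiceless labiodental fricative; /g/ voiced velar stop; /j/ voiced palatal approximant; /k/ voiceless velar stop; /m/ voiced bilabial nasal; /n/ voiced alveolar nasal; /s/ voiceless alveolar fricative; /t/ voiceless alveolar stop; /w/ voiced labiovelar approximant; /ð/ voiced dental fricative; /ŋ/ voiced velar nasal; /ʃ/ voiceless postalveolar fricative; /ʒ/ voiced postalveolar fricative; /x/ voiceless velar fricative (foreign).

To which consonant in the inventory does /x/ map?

ʃ

/ʃ/ is closest: same manner (fricative), place distance 2 (velar→postalveolar), same voicing; total 2. Next closest is /s/ at distance 3.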